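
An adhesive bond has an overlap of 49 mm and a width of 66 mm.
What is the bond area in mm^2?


Bond area = overlap * width
= 49 * 66
= 3234 mm^2

3234


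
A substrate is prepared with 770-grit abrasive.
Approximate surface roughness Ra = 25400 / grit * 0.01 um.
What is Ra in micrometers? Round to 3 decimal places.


Ra = 25400 / 770 * 0.01 = 0.330 um

0.330


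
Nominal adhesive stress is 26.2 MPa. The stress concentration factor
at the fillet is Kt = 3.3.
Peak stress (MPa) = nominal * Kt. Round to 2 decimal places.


Peak = 26.2 * 3.3 = 86.46 MPa

86.46


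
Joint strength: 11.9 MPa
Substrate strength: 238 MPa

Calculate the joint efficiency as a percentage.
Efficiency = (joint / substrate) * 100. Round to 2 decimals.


Efficiency = (11.9 / 238) * 100 = 5.00%

5.00


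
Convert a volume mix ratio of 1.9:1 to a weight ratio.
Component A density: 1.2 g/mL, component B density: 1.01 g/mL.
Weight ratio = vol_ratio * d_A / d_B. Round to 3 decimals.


= 1.9 * 1.2 / 1.01 = 2.257

2.257


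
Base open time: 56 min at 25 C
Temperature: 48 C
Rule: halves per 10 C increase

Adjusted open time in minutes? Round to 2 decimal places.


Acceleration = 2^((48-25)/10) = 4.9246
Open time = 56 / 4.9246 = 11.37 min

11.37


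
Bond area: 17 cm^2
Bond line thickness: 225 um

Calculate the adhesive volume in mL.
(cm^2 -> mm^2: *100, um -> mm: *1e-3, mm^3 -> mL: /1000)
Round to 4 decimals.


V = 17*100 * 225*1e-3 / 1000
= 0.3825 mL

0.3825


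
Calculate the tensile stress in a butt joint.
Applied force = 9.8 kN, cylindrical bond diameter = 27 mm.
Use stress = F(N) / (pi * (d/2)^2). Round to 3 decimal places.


A = pi * 13.5^2 = 572.5553 mm^2
sigma = 9800.0 / 572.5553 = 17.116 MPa

17.116


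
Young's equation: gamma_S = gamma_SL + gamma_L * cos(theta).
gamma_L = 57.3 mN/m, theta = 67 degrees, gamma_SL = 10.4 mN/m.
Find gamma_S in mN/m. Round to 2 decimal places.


cos(67 deg) = 0.390731
gamma_S = 10.4 + 57.3 * 0.390731
= 32.79 mN/m

32.79


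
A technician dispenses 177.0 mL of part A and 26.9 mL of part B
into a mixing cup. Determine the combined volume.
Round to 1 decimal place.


Combined volume = 177.0 + 26.9
= 203.9 mL

203.9


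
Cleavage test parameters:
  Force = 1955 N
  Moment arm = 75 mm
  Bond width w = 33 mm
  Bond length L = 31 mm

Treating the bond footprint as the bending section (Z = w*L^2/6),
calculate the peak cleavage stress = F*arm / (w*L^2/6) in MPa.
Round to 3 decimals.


M = 1955 * 75 = 146625 N*mm
Z = 33 * 31^2 / 6 = 31713 / 6 mm^3
sigma = M / Z = 6 * 146625 / 31713 = 879750 / 31713
= 27.741 MPa

27.741


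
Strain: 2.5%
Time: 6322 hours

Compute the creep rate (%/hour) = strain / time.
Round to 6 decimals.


Creep rate = 2.5 / 6322
= 0.000395 %/h

0.000395


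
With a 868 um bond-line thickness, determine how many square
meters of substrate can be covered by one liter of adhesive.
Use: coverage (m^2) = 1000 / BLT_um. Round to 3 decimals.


Coverage = 1000 / 868 = 1.152 m^2

1.152


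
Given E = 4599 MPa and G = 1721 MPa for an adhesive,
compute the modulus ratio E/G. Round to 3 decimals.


E/G ratio = 4599 / 1721 = 2.672

2.672


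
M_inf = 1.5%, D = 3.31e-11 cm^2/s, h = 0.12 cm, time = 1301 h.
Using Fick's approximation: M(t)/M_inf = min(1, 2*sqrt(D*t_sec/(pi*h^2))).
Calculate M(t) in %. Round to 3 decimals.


t = 4683600 s
ratio = min(1, 2*sqrt(3.31e-11*4683600/(pi*0.0144)))
= 0.117079
M(t) = 1.5 * 0.117079 = 0.176%

0.176


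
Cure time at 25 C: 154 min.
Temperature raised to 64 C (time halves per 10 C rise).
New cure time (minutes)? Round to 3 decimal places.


Acceleration factor = 2^(39/10) = 14.9285
New time = 154 / 14.9285 = 10.316 min

10.316


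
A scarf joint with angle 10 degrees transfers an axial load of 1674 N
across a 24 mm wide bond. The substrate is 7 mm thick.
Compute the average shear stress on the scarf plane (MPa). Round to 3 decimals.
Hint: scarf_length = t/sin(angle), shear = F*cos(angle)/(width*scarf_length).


scarf_length = 7 / sin(10 deg) = 40.3114 mm
cos(10 deg) = 0.984808
shear stress = 1674 * 0.984808 / (24 * 40.3114)
= 1.704 MPa

1.704


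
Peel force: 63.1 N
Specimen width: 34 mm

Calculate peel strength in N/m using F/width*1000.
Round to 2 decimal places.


Peel strength = 63.1 / 34 * 1000 = 1855.88 N/m

1855.88


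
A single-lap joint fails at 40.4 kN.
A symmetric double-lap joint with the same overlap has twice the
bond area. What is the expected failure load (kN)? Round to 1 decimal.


Double-lap load = 2 * 40.4 = 80.8 kN

80.8


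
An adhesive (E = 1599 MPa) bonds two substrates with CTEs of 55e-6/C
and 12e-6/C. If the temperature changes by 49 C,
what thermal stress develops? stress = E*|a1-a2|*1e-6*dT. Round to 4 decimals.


Stress = 1599 * |55 - 12| * 1e-6 * 49
= 3.3691 MPa

3.3691


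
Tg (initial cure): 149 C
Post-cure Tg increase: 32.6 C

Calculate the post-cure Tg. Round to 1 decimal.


Post-cure Tg = 149 + 32.6 = 181.6 C

181.6


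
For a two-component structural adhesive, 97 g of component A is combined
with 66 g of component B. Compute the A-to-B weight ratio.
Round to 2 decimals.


Weight ratio A:B = 97 / 66
= 1.47

1.47


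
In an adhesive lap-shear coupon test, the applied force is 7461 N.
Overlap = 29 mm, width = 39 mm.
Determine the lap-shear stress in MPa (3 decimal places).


stress = F / (overlap * width)
= 7461 / (29 * 39)
= 6.597 MPa

6.597


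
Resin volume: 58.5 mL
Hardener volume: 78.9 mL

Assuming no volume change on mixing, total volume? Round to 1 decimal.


V_total = 58.5 + 78.9 = 137.4 mL

137.4


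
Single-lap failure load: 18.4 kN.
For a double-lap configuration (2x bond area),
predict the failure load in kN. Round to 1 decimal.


Failure load = 18.4 * 2 = 36.8 kN

36.8


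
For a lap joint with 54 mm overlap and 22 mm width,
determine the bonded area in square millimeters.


Area = 54 * 22 = 1188 mm^2

1188


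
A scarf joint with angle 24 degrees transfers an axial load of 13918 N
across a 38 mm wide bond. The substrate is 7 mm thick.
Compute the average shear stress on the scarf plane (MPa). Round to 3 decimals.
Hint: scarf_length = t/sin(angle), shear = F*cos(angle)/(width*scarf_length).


scarf_length = 7 / sin(24 deg) = 17.2102 mm
cos(24 deg) = 0.913545
shear stress = 13918 * 0.913545 / (38 * 17.2102)
= 19.442 MPa

19.442


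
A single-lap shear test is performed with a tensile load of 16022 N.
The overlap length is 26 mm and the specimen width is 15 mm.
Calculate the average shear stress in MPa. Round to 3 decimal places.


Shear stress = F / (overlap * width)
= 16022 / (26 * 15)
= 16022 / 390
= 41.082 MPa

41.082


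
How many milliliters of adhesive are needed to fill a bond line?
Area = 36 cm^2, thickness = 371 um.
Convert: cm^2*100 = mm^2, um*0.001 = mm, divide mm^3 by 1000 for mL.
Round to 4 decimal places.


= (36 * 100) * (371 * 0.001) / 1000
= 1.3356 mL

1.3356


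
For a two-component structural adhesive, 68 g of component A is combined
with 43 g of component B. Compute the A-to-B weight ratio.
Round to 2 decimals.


Weight ratio A:B = 68 / 43
= 1.58

1.58


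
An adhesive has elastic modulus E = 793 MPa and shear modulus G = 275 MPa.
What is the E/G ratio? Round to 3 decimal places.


E/G = 793 / 275 = 2.884

2.884


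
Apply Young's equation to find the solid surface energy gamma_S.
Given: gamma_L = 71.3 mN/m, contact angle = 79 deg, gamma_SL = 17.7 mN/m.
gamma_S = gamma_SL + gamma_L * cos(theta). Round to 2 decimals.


theta_rad = 79 * pi/180 = 1.378810
gamma_S = 17.7 + 71.3 * cos(1.378810)
= 31.30 mN/m

31.30


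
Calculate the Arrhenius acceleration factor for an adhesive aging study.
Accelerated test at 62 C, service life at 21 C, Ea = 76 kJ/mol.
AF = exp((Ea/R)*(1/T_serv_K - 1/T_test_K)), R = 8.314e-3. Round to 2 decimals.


T_test = 335.15 K, T_serv = 294.15 K
Ea/R = 76 / 0.008314 = 9141.21
AF = exp(9141.21 * (1/294.15 - 1/335.15))
= 44.78

44.78


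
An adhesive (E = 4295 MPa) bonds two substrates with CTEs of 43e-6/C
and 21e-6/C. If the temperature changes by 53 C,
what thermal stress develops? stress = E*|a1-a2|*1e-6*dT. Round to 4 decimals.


Stress = 4295 * |43 - 21| * 1e-6 * 53
= 5.0080 MPa

5.0080


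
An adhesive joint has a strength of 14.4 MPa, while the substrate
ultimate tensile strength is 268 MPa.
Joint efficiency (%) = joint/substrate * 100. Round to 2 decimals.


Efficiency = 14.4 / 268 * 100
= 5.37%

5.37


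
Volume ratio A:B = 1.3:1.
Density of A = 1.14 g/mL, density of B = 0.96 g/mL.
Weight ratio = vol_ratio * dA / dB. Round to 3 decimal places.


Wt ratio = 1.3 * 1.14 / 0.96
= 1.544

1.544


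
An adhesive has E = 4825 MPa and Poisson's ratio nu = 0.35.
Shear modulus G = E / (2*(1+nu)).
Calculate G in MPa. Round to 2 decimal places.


G = 4825 / (2*(1+0.35))
= 4825 / 2.70
= 1787.04 MPa

1787.04


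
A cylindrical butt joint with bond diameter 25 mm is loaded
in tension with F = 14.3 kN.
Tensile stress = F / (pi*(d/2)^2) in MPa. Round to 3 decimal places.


Area = pi * (25/2)^2 = 490.8739 mm^2
Stress = 14.3*1000 / 490.8739
= 29.132 MPa

29.132


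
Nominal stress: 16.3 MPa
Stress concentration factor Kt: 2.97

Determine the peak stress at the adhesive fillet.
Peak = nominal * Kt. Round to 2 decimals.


Peak stress = 16.3 * 2.97
= 48.41 MPa

48.41


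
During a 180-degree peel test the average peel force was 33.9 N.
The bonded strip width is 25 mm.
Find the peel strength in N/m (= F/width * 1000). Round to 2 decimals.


Peel strength = F/width * 1000
= 33.9 / 25 * 1000
= 1356.00 N/m

1356.00


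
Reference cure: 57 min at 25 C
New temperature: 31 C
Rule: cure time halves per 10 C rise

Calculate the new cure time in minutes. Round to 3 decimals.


factor = 2^((31-25)/10) = 1.5157
t_new = 57 / 1.5157 = 37.606 min

37.606


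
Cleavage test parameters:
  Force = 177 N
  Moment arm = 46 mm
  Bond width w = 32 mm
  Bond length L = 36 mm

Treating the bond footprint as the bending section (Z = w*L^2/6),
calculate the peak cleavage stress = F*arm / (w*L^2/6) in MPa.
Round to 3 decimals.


M = 177 * 46 = 8142 N*mm
Z = 32 * 36^2 / 6 = 41472 / 6 mm^3
sigma = M / Z = 6 * 8142 / 41472 = 48852 / 41472
= 1.178 MPa

1.178


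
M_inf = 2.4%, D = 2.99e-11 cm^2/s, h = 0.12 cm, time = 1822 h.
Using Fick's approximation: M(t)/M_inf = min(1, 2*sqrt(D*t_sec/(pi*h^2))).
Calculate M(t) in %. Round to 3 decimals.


t = 6559200 s
ratio = min(1, 2*sqrt(2.99e-11*6559200/(pi*0.0144)))
= 0.131685
M(t) = 2.4 * 0.131685 = 0.316%

0.316


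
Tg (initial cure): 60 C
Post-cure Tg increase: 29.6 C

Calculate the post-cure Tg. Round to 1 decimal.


Post-cure Tg = 60 + 29.6 = 89.6 C

89.6


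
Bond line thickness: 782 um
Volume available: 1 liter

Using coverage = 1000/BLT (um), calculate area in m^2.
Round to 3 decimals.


1 L = 1e6 mm^3, thickness = 782 um = 0.782 mm
Area = 1e6 / 0.782 mm^2 = (1e6 / 0.782) / 1e6 m^2 = 1000 / 782 m^2
= 1.279 m^2

1.279


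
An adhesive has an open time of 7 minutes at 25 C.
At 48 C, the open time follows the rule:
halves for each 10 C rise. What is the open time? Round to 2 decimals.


Factor = 2^((48-25)/10) = 4.9246
Open time = 7 / 4.9246 = 1.42 min

1.42


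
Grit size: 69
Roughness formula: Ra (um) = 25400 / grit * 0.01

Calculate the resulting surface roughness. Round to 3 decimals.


Ra = 25400 / 69 * 0.01
= 3.681 um

3.681


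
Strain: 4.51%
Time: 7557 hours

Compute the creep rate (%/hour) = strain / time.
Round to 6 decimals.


Creep rate = 4.51 / 7557
= 0.000597 %/h

0.000597


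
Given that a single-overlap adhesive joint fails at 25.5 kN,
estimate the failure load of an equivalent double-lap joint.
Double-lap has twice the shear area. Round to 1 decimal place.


Double-lap factor = 2
Expected load = 25.5 * 2 = 51.0 kN

51.0


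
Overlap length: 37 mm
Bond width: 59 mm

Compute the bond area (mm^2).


Bond area = 37 * 59 = 2183 mm^2

2183


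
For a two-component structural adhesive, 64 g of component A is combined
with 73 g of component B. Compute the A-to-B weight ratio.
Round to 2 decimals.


Weight ratio A:B = 64 / 73
= 0.88

0.88


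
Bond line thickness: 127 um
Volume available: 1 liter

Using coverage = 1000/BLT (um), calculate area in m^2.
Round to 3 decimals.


1 L = 1e6 mm^3, thickness = 127 um = 0.127 mm
Area = 1e6 / 0.127 mm^2 = (1e6 / 0.127) / 1e6 m^2 = 1000 / 127 m^2
= 7.874 m^2

7.874


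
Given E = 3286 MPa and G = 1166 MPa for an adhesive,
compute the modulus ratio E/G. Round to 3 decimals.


E/G ratio = 3286 / 1166 = 2.818

2.818


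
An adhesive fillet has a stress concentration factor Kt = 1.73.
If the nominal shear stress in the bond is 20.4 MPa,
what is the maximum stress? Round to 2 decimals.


Max stress = 20.4 * 1.73 = 35.29 MPa

35.29


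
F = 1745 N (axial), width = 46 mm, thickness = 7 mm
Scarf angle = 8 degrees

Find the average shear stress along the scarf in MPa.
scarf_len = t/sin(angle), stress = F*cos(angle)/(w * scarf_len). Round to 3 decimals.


scarf_len = 7/sin(8 deg) = 50.2971
cos(8 deg) = 0.990268
stress = 1745*0.990268/(46*50.2971) = 0.747 MPa

0.747


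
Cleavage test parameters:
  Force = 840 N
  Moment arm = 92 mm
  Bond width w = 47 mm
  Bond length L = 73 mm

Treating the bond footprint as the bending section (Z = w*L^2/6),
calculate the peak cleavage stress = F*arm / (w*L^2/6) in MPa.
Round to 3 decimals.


M = 840 * 92 = 77280 N*mm
Z = 47 * 73^2 / 6 = 250463 / 6 mm^3
sigma = M / Z = 6 * 77280 / 250463 = 463680 / 250463
= 1.851 MPa

1.851


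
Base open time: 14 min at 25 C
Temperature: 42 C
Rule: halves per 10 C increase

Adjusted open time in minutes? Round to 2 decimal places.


Acceleration = 2^((42-25)/10) = 3.2490
Open time = 14 / 3.2490 = 4.31 min

4.31


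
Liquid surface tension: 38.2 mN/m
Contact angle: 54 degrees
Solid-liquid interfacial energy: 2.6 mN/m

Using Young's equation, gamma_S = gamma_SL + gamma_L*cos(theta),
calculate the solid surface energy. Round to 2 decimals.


gamma_S = 2.6 + 38.2 * cos(54)
= 25.05 mN/m

25.05


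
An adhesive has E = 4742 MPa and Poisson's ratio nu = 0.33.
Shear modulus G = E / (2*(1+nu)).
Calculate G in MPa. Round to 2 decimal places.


G = 4742 / (2*(1+0.33))
= 4742 / 2.66
= 1782.71 MPa

1782.71


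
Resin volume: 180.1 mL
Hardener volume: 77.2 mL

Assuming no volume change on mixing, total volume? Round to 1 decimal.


V_total = 180.1 + 77.2 = 257.3 mL

257.3


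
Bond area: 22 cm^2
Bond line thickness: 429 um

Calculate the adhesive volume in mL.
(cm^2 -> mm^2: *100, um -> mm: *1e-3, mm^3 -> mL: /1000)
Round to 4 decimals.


V = 22*100 * 429*1e-3 / 1000
= 0.9438 mL

0.9438


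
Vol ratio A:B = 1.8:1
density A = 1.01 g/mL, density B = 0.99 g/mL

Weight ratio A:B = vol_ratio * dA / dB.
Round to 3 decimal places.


Weight ratio = 1.8 * 1.01 / 0.99
= 1.836

1.836


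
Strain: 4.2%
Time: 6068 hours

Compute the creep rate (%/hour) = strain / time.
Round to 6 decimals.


Creep rate = 4.2 / 6068
= 0.000692 %/h

0.000692


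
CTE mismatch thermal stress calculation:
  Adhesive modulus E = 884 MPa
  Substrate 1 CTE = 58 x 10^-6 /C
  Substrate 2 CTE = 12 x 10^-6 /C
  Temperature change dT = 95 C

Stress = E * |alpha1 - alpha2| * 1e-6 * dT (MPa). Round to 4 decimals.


delta_alpha = |58 - 12| = 46 x 10^-6/C
Stress = 884 * 46e-6 * 95
= 3.8631 MPa

3.8631


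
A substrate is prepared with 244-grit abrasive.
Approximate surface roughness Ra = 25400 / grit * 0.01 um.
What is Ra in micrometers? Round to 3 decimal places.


Ra = 25400 / 244 * 0.01 = 1.041 um

1.041


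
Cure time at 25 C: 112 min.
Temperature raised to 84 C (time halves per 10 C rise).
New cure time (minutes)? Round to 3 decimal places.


Acceleration factor = 2^(59/10) = 59.7141
New time = 112 / 59.7141 = 1.876 min

1.876


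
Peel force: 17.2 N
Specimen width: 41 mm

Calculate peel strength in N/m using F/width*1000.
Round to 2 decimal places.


Peel strength = 17.2 / 41 * 1000 = 419.51 N/m

419.51


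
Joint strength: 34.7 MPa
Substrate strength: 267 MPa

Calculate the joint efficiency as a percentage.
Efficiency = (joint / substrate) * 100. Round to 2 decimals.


Efficiency = (34.7 / 267) * 100 = 13.00%

13.00


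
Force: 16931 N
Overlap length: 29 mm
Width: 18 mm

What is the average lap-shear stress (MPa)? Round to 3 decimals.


Average shear stress = F / (overlap * width)
= 16931 / (29 * 18)
= 32.435 MPa

32.435


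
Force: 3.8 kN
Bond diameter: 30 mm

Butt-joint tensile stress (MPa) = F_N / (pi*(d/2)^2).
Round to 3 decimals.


F_N = 3.8 * 1000 = 3800.0 N
A = pi*(15.0)^2 = 706.8583 mm^2
stress = 3800.0 / 706.8583 = 5.376 MPa

5.376


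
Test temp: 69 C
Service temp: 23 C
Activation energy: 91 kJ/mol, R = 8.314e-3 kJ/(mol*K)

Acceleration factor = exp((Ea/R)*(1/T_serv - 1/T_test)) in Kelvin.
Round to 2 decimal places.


AF = exp((91/0.008314)*(1/296.15 - 1/342.15))
= 143.87

143.87


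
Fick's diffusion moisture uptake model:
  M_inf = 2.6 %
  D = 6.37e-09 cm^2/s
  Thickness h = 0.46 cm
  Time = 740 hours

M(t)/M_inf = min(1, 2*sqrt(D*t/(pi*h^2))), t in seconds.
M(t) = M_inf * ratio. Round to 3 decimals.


t_sec = 740 * 3600 = 2664000
ratio = 2*sqrt(6.37e-09*2664000/(pi*0.46^2))
= min(1, 0.319546)
= 0.319546
M(t) = 2.6 * 0.319546 = 0.831 %

0.831


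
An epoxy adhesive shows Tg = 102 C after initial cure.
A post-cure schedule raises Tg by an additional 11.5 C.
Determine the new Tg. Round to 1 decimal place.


New Tg = 102 + 11.5
= 113.5 C

113.5


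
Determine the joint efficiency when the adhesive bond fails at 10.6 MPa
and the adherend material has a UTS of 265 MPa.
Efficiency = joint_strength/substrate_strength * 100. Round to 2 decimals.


Joint efficiency = 10.6 / 265 * 100
= 4.00%

4.00


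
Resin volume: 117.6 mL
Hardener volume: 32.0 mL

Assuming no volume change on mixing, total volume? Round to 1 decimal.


V_total = 117.6 + 32.0 = 149.6 mL

149.6


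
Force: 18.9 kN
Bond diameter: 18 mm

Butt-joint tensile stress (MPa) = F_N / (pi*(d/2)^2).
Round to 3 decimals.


F_N = 18.9 * 1000 = 18900.0 N
A = pi*(9.0)^2 = 254.4690 mm^2
stress = 18900.0 / 254.4690 = 74.272 MPa

74.272


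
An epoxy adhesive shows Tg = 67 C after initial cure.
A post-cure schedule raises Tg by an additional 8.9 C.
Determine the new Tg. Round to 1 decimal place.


New Tg = 67 + 8.9
= 75.9 C

75.9


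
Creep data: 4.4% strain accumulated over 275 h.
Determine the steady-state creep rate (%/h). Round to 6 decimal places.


Rate = 4.4 / 275 = 0.016000 %/h

0.016000


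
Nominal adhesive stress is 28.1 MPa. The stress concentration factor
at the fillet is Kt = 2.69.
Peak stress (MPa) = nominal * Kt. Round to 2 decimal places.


Peak = 28.1 * 2.69 = 75.59 MPa

75.59


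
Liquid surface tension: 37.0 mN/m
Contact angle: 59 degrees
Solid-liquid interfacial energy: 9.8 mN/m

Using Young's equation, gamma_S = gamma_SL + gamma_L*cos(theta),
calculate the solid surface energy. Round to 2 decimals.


gamma_S = 9.8 + 37.0 * cos(59)
= 28.86 mN/m

28.86


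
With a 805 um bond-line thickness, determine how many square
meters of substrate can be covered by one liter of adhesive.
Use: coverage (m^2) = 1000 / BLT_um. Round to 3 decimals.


Coverage = 1000 / 805 = 1.242 m^2

1.242


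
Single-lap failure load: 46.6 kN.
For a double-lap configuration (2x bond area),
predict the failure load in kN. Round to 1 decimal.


Failure load = 46.6 * 2 = 93.2 kN

93.2


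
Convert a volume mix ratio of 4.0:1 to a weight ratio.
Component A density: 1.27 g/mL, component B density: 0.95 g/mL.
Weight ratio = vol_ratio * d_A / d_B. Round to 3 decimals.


= 4.0 * 1.27 / 0.95 = 5.347

5.347


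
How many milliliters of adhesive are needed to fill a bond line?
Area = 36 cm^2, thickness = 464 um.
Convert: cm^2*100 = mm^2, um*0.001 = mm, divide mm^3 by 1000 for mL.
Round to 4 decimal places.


= (36 * 100) * (464 * 0.001) / 1000
= 1.6704 mL

1.6704


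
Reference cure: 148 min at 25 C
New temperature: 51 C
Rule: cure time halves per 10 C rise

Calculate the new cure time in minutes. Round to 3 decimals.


factor = 2^((51-25)/10) = 6.0629
t_new = 148 / 6.0629 = 24.411 min

24.411


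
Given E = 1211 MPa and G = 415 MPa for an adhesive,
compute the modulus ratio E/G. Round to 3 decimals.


E/G ratio = 1211 / 415 = 2.918

2.918


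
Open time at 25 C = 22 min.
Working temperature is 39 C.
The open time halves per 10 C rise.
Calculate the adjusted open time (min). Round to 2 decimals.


factor = 2^((39 - 25) / 10) = 2.6390
ot = 22 / 2.6390 = 8.34 min

8.34


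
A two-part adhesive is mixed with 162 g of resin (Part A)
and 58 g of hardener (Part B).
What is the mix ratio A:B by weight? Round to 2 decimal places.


Mix ratio = mass_A / mass_B
= 162 / 58
= 2.79

2.79


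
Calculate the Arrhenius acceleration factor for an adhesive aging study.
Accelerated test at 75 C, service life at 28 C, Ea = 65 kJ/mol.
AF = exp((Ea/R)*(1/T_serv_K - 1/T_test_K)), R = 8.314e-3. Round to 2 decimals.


T_test = 348.15 K, T_serv = 301.15 K
Ea/R = 65 / 0.008314 = 7818.14
AF = exp(7818.14 * (1/301.15 - 1/348.15))
= 33.27

33.27


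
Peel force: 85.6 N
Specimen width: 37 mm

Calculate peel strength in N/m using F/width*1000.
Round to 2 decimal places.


Peel strength = 85.6 / 37 * 1000 = 2313.51 N/m

2313.51


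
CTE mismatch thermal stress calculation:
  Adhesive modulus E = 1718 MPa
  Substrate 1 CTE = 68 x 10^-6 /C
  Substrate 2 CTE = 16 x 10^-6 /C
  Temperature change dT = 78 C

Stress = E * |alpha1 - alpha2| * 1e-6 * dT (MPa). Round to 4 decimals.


delta_alpha = |68 - 16| = 52 x 10^-6/C
Stress = 1718 * 52e-6 * 78
= 6.9682 MPa

6.9682


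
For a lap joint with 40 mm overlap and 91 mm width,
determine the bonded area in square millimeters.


Area = 40 * 91 = 3640 mm^2

3640


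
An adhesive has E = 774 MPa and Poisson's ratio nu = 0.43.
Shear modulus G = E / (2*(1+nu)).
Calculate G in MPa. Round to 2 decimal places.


G = 774 / (2*(1+0.43))
= 774 / 2.86
= 270.63 MPa

270.63


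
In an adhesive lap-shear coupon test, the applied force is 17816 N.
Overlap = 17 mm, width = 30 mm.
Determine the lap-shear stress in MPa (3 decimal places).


stress = F / (overlap * width)
= 17816 / (17 * 30)
= 34.933 MPa

34.933


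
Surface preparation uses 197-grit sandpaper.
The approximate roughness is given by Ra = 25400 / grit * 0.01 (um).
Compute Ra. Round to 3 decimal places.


Ra = 25400 / 197 * 0.01
= 254 / 197
= 1.289 um

1.289


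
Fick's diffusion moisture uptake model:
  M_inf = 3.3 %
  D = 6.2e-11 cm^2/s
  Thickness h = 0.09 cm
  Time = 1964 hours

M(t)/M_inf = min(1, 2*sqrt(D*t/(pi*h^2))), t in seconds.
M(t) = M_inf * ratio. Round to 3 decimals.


t_sec = 1964 * 3600 = 7070400
ratio = 2*sqrt(6.2e-11*7070400/(pi*0.09^2))
= min(1, 0.262501)
= 0.262501
M(t) = 3.3 * 0.262501 = 0.866 %

0.866


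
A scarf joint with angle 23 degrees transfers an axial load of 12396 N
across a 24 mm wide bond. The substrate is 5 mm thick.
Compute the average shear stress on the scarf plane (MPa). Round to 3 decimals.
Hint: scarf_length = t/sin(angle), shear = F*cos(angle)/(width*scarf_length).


scarf_length = 5 / sin(23 deg) = 12.7965 mm
cos(23 deg) = 0.920505
shear stress = 12396 * 0.920505 / (24 * 12.7965)
= 37.154 MPa

37.154


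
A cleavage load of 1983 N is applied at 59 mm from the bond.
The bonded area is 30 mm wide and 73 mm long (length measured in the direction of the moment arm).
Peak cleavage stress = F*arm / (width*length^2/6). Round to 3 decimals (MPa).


Moment = 1983 * 59 = 116997 N*mm
Section modulus = 30 * 5329 / 6 = 159870 / 6 mm^3
Stress = 116997 / (159870 / 6) = 701982 / 159870
= 4.391 MPa

4.391


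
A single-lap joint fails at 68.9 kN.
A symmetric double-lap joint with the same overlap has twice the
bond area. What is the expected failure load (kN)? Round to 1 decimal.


Double-lap load = 2 * 68.9 = 137.8 kN

137.8


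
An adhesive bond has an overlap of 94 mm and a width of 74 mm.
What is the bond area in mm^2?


Bond area = overlap * width
= 94 * 74
= 6956 mm^2

6956


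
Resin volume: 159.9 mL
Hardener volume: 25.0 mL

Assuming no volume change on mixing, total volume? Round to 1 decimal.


V_total = 159.9 + 25.0 = 184.9 mL

184.9


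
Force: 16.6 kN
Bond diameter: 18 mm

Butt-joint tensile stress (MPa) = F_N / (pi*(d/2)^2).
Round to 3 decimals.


F_N = 16.6 * 1000 = 16600.0 N
A = pi*(9.0)^2 = 254.4690 mm^2
stress = 16600.0 / 254.4690 = 65.234 MPa

65.234


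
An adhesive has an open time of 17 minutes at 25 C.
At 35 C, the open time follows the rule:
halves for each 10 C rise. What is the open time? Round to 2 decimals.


Factor = 2^((35-25)/10) = 2.0000
Open time = 17 / 2.0000 = 8.50 min

8.50


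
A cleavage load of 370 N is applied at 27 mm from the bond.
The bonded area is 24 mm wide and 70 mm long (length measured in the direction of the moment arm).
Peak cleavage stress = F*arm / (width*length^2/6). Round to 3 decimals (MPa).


Moment = 370 * 27 = 9990 N*mm
Section modulus = 24 * 4900 / 6 = 117600 / 6 mm^3
Stress = 9990 / (117600 / 6) = 59940 / 117600
= 0.510 MPa

0.510


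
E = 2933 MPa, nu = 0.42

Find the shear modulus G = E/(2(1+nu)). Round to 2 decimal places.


G = 2933 / (2 * 1.42)
= 1032.75 MPa

1032.75


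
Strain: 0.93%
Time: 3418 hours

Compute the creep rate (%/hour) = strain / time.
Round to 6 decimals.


Creep rate = 0.93 / 3418
= 0.000272 %/h

0.000272


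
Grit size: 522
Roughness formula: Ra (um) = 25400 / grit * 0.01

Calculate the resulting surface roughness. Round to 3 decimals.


Ra = 25400 / 522 * 0.01
= 0.487 um

0.487


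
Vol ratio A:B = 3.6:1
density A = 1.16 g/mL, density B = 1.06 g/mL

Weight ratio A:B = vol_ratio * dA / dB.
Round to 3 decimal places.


Weight ratio = 3.6 * 1.16 / 1.06
= 3.940

3.940


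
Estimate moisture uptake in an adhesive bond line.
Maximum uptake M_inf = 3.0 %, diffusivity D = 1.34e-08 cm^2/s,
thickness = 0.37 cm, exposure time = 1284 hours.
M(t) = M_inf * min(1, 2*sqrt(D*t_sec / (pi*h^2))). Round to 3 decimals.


Convert time: 1284 h = 4622400 s
ratio = min(1, 2*sqrt(1.34e-08*4622400/(pi*0.37^2)))
= 0.758996
M(t) = 3.0 * 0.758996 = 2.277%

2.277


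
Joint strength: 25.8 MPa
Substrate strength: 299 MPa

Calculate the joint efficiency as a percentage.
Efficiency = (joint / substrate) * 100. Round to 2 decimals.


Efficiency = (25.8 / 299) * 100 = 8.63%

8.63


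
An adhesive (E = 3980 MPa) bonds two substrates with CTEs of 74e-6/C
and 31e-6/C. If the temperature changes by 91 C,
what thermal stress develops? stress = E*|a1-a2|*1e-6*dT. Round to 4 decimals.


Stress = 3980 * |74 - 31| * 1e-6 * 91
= 15.5737 MPa

15.5737


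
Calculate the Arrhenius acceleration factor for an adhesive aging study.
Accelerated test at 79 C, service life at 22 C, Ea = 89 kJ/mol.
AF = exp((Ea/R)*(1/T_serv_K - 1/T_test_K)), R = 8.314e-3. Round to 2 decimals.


T_test = 352.15 K, T_serv = 295.15 K
Ea/R = 89 / 0.008314 = 10704.84
AF = exp(10704.84 * (1/295.15 - 1/352.15))
= 354.47

354.47


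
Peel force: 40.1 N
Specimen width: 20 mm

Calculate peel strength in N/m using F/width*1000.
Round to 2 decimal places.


Peel strength = 40.1 / 20 * 1000 = 2005.00 N/m

2005.00


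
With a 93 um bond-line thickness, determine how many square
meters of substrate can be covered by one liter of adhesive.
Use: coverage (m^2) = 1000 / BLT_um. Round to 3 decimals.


Coverage = 1000 / 93 = 10.753 m^2

10.753


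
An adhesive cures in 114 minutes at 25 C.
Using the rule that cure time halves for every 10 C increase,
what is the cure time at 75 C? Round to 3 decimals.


Factor = 2^((75 - 25) / 10) = 32.0000
Cure time = 114 / 32.0000
= 3.563 minutes

3.563


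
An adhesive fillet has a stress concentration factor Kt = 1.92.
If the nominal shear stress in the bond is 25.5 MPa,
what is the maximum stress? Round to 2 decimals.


Max stress = 25.5 * 1.92 = 48.96 MPa

48.96


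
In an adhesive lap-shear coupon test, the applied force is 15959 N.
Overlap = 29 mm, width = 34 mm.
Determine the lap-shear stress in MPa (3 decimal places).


stress = F / (overlap * width)
= 15959 / (29 * 34)
= 16.186 MPa

16.186


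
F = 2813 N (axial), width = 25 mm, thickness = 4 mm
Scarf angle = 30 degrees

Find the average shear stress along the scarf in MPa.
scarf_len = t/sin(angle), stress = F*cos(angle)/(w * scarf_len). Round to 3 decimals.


scarf_len = 4/sin(30 deg) = 8.0000
cos(30 deg) = 0.866025
stress = 2813*0.866025/(25*8.0000) = 12.181 MPa

12.181


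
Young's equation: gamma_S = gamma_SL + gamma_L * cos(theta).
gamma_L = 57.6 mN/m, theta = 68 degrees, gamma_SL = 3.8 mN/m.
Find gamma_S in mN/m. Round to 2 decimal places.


cos(68 deg) = 0.374607
gamma_S = 3.8 + 57.6 * 0.374607
= 25.38 mN/m

25.38


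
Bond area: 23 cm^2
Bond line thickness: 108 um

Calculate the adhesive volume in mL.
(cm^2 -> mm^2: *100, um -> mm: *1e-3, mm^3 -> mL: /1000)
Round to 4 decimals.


V = 23*100 * 108*1e-3 / 1000
= 0.2484 mL

0.2484


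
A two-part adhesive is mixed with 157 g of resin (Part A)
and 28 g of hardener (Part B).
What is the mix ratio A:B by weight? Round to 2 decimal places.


Mix ratio = mass_A / mass_B
= 157 / 28
= 5.61

5.61


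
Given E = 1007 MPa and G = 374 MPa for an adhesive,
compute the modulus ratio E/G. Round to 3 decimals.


E/G ratio = 1007 / 374 = 2.693

2.693


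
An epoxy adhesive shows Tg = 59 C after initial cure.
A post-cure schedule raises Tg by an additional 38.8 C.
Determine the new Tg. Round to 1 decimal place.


New Tg = 59 + 38.8
= 97.8 C

97.8


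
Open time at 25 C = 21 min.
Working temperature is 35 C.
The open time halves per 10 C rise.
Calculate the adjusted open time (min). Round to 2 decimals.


factor = 2^((35 - 25) / 10) = 2.0000
ot = 21 / 2.0000 = 10.50 min

10.50


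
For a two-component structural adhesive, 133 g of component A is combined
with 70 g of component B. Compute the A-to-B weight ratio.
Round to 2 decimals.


Weight ratio A:B = 133 / 70
= 1.90

1.90


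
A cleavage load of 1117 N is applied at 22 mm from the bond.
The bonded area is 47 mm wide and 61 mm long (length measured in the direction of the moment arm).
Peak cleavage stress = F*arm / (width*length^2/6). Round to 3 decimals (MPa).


Moment = 1117 * 22 = 24574 N*mm
Section modulus = 47 * 3721 / 6 = 174887 / 6 mm^3
Stress = 24574 / (174887 / 6) = 147444 / 174887
= 0.843 MPa

0.843


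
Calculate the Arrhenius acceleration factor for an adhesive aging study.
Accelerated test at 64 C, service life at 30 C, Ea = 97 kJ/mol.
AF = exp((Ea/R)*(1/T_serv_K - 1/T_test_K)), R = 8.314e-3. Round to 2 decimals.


T_test = 337.15 K, T_serv = 303.15 K
Ea/R = 97 / 0.008314 = 11667.07
AF = exp(11667.07 * (1/303.15 - 1/337.15))
= 48.48

48.48


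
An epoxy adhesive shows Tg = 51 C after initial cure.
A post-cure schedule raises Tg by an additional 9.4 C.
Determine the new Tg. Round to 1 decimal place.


New Tg = 51 + 9.4
= 60.4 C

60.4


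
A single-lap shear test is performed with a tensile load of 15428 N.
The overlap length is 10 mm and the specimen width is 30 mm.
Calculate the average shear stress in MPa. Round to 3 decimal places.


Shear stress = F / (overlap * width)
= 15428 / (10 * 30)
= 15428 / 300
= 51.427 MPa

51.427


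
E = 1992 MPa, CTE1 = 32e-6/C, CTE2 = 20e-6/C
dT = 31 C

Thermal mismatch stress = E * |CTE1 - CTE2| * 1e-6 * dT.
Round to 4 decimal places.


= 1992 * 12e-6 * 31
= 0.7410 MPa

0.7410


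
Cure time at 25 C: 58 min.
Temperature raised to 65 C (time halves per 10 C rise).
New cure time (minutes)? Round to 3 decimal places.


Acceleration factor = 2^(40/10) = 16.0000
New time = 58 / 16.0000 = 3.625 min

3.625


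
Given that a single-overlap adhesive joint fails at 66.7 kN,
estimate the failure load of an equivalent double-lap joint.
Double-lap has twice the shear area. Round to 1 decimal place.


Double-lap factor = 2
Expected load = 66.7 * 2 = 133.4 kN

133.4


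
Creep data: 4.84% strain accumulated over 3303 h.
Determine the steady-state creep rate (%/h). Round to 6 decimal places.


Rate = 4.84 / 3303 = 0.001465 %/h

0.001465


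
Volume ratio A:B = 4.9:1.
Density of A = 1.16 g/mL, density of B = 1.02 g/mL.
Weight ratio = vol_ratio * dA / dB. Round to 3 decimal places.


Wt ratio = 4.9 * 1.16 / 1.02
= 5.573

5.573


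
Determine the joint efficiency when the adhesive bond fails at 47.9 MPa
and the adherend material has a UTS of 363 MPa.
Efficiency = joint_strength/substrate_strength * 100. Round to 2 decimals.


Joint efficiency = 47.9 / 363 * 100
= 13.20%

13.20


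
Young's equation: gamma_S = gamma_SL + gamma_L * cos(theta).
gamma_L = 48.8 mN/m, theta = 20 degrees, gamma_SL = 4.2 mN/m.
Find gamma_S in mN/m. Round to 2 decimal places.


cos(20 deg) = 0.939693
gamma_S = 4.2 + 48.8 * 0.939693
= 50.06 mN/m

50.06


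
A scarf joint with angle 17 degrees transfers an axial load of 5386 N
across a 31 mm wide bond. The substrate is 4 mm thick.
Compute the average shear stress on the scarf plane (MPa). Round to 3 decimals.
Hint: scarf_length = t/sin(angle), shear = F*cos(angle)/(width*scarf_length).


scarf_length = 4 / sin(17 deg) = 13.6812 mm
cos(17 deg) = 0.956305
shear stress = 5386 * 0.956305 / (31 * 13.6812)
= 12.144 MPa

12.144


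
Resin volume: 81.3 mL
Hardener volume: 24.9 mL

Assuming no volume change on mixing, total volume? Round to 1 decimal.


V_total = 81.3 + 24.9 = 106.2 mL

106.2


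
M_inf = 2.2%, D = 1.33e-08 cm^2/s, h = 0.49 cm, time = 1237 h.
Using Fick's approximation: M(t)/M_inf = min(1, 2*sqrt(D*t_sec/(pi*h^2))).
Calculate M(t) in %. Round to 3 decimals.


t = 4453200 s
ratio = min(1, 2*sqrt(1.33e-08*4453200/(pi*0.2401)))
= 0.560429
M(t) = 2.2 * 0.560429 = 1.233%

1.233


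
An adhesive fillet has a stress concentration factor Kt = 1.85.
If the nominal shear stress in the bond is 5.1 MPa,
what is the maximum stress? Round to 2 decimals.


Max stress = 5.1 * 1.85 = 9.44 MPa

9.44


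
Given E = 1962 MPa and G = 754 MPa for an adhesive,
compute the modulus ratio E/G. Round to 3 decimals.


E/G ratio = 1962 / 754 = 2.602

2.602


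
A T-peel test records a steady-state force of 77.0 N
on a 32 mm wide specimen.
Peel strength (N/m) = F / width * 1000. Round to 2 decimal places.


Peel strength = 77.0 / 32 * 1000
= 2406.25 N/m

2406.25


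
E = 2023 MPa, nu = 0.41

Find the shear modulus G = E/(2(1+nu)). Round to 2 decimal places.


G = 2023 / (2 * 1.41)
= 717.38 MPa

717.38


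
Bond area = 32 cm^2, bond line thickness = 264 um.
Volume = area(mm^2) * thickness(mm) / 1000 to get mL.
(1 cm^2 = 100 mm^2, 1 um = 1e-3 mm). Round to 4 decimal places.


area_mm2 = 32 * 100 = 3200
blt_mm = 264 * 1e-3 = 0.264
vol_mm3 = 3200 * 0.264 = 844.8
vol_mL = 844.8 / 1000 = 0.8448 mL

0.8448


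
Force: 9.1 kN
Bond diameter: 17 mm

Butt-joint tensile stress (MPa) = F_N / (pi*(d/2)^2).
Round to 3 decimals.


F_N = 9.1 * 1000 = 9100.0 N
A = pi*(8.5)^2 = 226.9801 mm^2
stress = 9100.0 / 226.9801 = 40.092 MPa

40.092


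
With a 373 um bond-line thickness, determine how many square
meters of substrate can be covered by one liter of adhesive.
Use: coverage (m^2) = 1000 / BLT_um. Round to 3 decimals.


Coverage = 1000 / 373 = 2.681 m^2

2.681


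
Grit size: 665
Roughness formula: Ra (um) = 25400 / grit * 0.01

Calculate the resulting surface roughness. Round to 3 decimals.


Ra = 25400 / 665 * 0.01
= 0.382 um

0.382


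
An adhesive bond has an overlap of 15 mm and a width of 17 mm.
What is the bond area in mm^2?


Bond area = overlap * width
= 15 * 17
= 255 mm^2

255


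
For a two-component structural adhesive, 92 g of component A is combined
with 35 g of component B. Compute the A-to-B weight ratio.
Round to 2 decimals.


Weight ratio A:B = 92 / 35
= 2.63

2.63


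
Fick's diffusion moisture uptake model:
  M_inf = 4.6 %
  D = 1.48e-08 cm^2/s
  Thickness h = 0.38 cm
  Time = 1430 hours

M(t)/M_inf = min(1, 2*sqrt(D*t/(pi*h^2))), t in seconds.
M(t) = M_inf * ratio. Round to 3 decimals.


t_sec = 1430 * 3600 = 5148000
ratio = 2*sqrt(1.48e-08*5148000/(pi*0.38^2))
= min(1, 0.819637)
= 0.819637
M(t) = 4.6 * 0.819637 = 3.770 %

3.770


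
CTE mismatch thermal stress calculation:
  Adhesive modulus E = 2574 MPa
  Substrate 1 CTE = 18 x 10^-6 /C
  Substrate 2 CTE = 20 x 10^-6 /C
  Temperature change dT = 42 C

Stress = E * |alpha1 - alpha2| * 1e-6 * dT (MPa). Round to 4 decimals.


delta_alpha = |18 - 20| = 2 x 10^-6/C
Stress = 2574 * 2e-6 * 42
= 0.2162 MPa

0.2162


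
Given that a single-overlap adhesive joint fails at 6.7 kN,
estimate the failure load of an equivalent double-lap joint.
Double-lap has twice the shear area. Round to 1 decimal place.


Double-lap factor = 2
Expected load = 6.7 * 2 = 13.4 kN

13.4


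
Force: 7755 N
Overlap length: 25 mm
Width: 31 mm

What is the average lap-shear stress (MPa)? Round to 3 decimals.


Average shear stress = F / (overlap * width)
= 7755 / (25 * 31)
= 10.006 MPa

10.006


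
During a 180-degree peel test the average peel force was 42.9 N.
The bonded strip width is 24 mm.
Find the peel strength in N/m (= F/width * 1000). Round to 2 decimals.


Peel strength = F/width * 1000
= 42.9 / 24 * 1000
= 1787.50 N/m

1787.50


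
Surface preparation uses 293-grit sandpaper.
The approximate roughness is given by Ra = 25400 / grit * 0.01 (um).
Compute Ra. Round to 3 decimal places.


Ra = 25400 / 293 * 0.01
= 254 / 293
= 0.867 um

0.867


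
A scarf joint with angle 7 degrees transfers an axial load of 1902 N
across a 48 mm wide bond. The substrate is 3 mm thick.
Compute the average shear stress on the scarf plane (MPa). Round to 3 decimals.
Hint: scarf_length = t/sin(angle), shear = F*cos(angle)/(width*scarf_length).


scarf_length = 3 / sin(7 deg) = 24.6165 mm
cos(7 deg) = 0.992546
shear stress = 1902 * 0.992546 / (48 * 24.6165)
= 1.598 MPa

1.598


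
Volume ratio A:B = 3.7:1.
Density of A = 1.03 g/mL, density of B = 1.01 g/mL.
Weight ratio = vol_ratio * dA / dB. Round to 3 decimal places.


Wt ratio = 3.7 * 1.03 / 1.01
= 3.773

3.773


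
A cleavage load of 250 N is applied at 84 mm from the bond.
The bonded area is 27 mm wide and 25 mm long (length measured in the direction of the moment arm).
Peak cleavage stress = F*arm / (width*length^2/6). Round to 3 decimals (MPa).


Moment = 250 * 84 = 21000 N*mm
Section modulus = 27 * 625 / 6 = 16875 / 6 mm^3
Stress = 21000 / (16875 / 6) = 126000 / 16875
= 7.467 MPa

7.467


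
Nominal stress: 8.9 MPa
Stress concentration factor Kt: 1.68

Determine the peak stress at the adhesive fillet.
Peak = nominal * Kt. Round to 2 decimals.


Peak stress = 8.9 * 1.68
= 14.95 MPa

14.95


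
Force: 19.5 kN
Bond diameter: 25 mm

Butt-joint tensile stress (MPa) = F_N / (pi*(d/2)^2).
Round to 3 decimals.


F_N = 19.5 * 1000 = 19500.0 N
A = pi*(12.5)^2 = 490.8739 mm^2
stress = 19500.0 / 490.8739 = 39.725 MPa

39.725


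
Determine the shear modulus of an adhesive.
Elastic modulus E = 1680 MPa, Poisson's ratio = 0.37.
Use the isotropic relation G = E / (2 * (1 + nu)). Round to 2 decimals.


G = 1680 / (2*(1+0.37)) = 1680 / 2.74
= 613.14 MPa

613.14


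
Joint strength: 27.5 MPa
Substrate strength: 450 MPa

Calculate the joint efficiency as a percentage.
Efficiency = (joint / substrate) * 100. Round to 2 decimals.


Efficiency = (27.5 / 450) * 100 = 6.11%

6.11


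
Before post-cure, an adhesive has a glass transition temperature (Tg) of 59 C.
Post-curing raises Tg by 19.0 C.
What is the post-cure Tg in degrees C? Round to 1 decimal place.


Tg_post = Tg_base + delta_Tg
= 59 + 19.0
= 78.0 C

78.0
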